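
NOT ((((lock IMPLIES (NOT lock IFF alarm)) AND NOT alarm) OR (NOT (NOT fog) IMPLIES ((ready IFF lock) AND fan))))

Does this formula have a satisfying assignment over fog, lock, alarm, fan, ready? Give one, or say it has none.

fog=T; lock=F; alarm=T; fan=F; ready=F

  NOT ((((lock IMPLIES (NOT lock IFF alarm)) AND NOT alarm) OR (NOT (NOT fog) IMPLIES ((ready IFF lock) AND fan)))) = True
    ((lock IMPLIES (NOT lock IFF alarm)) AND NOT alarm) OR (NOT (NOT fog) IMPLIES ((ready IFF lock) AND fan)) = False
      (lock IMPLIES (NOT lock IFF alarm)) AND NOT alarm = False
        lock IMPLIES (NOT lock IFF alarm) = True
          NOT lock IFF alarm = True
            NOT lock = True
        NOT alarm = False
      NOT (NOT fog) IMPLIES ((ready IFF lock) AND fan) = False
        NOT (NOT fog) = True
          NOT fog = False
        (ready IFF lock) AND fan = False
          ready IFF lock = True
The formula evaluates to True.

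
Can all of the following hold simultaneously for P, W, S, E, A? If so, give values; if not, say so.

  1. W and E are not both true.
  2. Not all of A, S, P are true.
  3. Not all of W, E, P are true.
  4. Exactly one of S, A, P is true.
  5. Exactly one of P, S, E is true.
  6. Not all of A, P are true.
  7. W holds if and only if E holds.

P = False, W = False, S = True, E = False, A = False

  (1) W=F, E=F — not both ✓
  (2) {A, S, P}: 1/3 true — not all ✓
  (3) {W, E, P}: 0/3 true — not all ✓
  (4) {S, A, P}: 1 true — exactly one ✓
  (5) {P, S, E}: 1 true — exactly one ✓
  (6) {A, P}: 0/2 true — not all ✓
  (7) W=F, E=F — same ✓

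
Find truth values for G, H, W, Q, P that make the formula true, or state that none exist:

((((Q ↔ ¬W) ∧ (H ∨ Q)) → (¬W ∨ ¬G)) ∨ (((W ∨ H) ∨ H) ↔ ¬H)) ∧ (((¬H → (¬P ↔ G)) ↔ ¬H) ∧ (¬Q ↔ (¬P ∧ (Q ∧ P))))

G = True, H = False, W = False, Q = True, P = False

  (((Q ↔ ¬W) ∧ (H ∨ Q)) → (¬W ∨ ¬G)) ∨ (((W ∨ H) ∨ H) ↔ ¬H) = True
    ((Q ↔ ¬W) ∧ (H ∨ Q)) → (¬W ∨ ¬G) = True
      (Q ↔ ¬W) ∧ (H ∨ Q) = True
        Q ↔ ¬W = True
          ¬W = True
        H ∨ Q = True
      ¬W ∨ ¬G = True
        ¬W = True
        ¬G = False
    ((W ∨ H) ∨ H) ↔ ¬H = False
      (W ∨ H) ∨ H = False
        W ∨ H = False
      ¬H = True
  ((¬H → (¬P ↔ G)) ↔ ¬H) ∧ (¬Q ↔ (¬P ∧ (Q ∧ P))) = True
    (¬H → (¬P ↔ G)) ↔ ¬H = True
      ¬H → (¬P ↔ G) = True
        ¬H = True
        ¬P ↔ G = True
          ¬P = True
      ¬H = True
    ¬Q ↔ (¬P ∧ (Q ∧ P)) = True
      ¬Q = False
      ¬P ∧ (Q ∧ P) = False
        ¬P = True
        Q ∧ P = False
Both conjuncts True, so the formula holds.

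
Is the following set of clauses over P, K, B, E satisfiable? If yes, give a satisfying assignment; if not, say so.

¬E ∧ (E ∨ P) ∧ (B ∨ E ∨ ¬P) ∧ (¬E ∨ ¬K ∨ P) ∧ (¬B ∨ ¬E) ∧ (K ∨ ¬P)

P: True, K: True, B: True, E: False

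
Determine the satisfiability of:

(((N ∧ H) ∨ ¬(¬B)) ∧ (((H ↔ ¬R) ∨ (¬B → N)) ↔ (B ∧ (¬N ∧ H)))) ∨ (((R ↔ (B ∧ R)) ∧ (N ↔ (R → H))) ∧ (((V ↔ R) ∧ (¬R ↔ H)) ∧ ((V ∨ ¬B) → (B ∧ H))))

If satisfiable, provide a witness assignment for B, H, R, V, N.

B = True, H = True, R = True, V = True, N = False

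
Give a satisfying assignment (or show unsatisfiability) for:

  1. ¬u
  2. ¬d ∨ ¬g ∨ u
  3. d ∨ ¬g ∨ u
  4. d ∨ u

Unit clause (¬u) forces u = False.
In (d ∨ u) only d is left, so d = True.
In (¬d ∨ ¬g ∨ u) only ¬g is left, so g = False.
Check each clause:
  (¬u): ¬u holds.
  (¬d ∨ ¬g ∨ u): ¬g holds.
  (d ∨ ¬g ∨ u): d holds.
  (d ∨ u): d holds.
All clauses satisfied.

g: False, d: True, u: False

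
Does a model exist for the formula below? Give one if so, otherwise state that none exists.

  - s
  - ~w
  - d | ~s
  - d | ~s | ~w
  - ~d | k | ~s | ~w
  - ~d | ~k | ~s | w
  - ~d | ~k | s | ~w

w = False, k = False, s = True, d = True

Unit clause (s) forces s = True.
Unit clause (~w) forces w = False.
In (d | ~s) only d is left, so d = True.
In (~d | ~k | ~s | w) only ~k is left, so k = False.
Check each clause:
  (s): s holds.
  (~w): ~w holds.
  (d | ~s): d holds.
  (d | ~s | ~w): d holds.
  (~d | k | ~s | ~w): ~w holds.
  (~d | ~k | ~s | w): ~k holds.
  (~d | ~k | s | ~w): ~k holds.
All clauses satisfied.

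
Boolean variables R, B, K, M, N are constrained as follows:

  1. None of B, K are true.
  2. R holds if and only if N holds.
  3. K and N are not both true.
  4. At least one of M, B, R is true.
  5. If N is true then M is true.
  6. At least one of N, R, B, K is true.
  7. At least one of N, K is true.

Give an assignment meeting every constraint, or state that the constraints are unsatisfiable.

R = True, B = False, K = False, M = True, N = True

  (1) {B, K}: 0 true — none ✓
  (2) R=T, N=T — same ✓
  (3) K=F, N=T — not both ✓
  (4) {M, B, R}: 2 true — at least one ✓
  (5) N=T ⇒ M: T ✓
  (6) {N, R, B, K}: 2 true — at least one ✓
  (7) {N, K}: 1 true — at least one ✓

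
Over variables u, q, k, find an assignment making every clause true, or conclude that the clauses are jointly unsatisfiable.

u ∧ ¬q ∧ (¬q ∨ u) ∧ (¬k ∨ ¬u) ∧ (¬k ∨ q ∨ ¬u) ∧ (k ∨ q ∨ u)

u: True, q: False, k: False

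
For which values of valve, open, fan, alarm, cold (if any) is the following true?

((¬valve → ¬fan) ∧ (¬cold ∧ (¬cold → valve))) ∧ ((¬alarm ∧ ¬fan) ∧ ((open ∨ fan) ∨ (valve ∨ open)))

valve = True; open = True; fan = False; alarm = False; cold = False

  (¬valve → ¬fan) ∧ (¬cold ∧ (¬cold → valve)) = True
    ¬valve → ¬fan = True
      ¬valve = False
      ¬fan = True
    ¬cold ∧ (¬cold → valve) = True
      ¬cold = True
      ¬cold → valve = True
        ¬cold = True
  (¬alarm ∧ ¬fan) ∧ ((open ∨ fan) ∨ (valve ∨ open)) = True
    ¬alarm ∧ ¬fan = True
      ¬alarm = True
      ¬fan = True
    (open ∨ fan) ∨ (valve ∨ open) = True
      open ∨ fan = True
      valve ∨ open = True
Both conjuncts True, so the formula holds.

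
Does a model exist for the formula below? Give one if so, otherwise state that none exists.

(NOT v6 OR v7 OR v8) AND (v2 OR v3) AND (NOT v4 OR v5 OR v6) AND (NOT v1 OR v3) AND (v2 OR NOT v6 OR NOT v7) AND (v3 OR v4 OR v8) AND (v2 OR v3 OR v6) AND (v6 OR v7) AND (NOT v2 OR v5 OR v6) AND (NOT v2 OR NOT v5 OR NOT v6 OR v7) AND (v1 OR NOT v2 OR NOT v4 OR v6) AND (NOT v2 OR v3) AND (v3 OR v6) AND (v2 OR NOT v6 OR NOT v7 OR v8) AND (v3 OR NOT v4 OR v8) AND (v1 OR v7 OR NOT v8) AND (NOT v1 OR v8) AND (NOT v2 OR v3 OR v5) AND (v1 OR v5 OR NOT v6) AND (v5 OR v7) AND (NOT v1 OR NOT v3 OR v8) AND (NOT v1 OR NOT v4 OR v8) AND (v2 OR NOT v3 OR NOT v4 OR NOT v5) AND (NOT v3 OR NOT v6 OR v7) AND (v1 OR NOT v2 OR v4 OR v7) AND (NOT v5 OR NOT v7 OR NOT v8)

v1=F, v2=F, v3=T, v4=F, v5=F, v6=F, v7=T, v8=F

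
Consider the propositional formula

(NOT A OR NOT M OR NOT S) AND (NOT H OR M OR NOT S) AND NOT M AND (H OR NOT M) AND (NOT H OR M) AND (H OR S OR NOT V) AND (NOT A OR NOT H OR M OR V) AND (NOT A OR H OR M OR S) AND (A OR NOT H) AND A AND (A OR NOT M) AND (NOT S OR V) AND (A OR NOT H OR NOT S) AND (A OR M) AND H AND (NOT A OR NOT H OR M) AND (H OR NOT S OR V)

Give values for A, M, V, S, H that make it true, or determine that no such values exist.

Case M = True:
  Clause (NOT M) is falsified — contradiction.
Case M = False:
  (NOT H OR M) forces H = False.
  Clause (H) is falsified — contradiction.
Both cases fail, so the formula is unsatisfiable.

Unsatisfiable — no assignment works.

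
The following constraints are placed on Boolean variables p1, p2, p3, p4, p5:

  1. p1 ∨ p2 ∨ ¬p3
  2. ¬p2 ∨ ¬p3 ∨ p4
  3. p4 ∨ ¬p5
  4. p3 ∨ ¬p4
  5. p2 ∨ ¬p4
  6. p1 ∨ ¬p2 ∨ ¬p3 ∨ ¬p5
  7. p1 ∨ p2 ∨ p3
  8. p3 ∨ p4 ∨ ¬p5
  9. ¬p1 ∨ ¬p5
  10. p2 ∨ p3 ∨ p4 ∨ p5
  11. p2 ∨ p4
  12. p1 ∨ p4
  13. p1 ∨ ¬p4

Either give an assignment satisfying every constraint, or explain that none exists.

p1=T; p2=T; p3=T; p4=T; p5=F

Try p1 = False:
  (p1 ∨ p4) forces p4 = True.
  clause (p1 ∨ ¬p4) is falsified — backtrack.
So p1 = True.
  then (¬p1 ∨ ¬p5) forces p5 = False.
Try p2 = False:
  (p2 ∨ ¬p4) forces p4 = False.
  clause (p2 ∨ p4) is falsified — backtrack.
So p2 = True.
Set p3 = True.
  then (¬p2 ∨ ¬p3 ∨ p4) forces p4 = True.
All clauses satisfied.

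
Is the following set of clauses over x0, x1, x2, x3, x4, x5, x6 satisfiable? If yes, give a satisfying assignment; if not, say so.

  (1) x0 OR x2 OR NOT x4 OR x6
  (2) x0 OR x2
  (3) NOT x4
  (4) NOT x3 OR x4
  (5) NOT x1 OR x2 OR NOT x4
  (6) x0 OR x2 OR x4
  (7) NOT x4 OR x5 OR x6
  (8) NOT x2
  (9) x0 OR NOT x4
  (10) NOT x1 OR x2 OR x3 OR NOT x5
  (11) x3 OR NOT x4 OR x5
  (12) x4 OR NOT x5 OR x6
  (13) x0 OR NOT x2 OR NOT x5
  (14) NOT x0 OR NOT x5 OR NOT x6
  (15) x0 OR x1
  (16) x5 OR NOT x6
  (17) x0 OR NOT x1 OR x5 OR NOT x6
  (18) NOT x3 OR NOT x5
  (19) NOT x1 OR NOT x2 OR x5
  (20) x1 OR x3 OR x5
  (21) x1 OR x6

Unit clause (NOT x4) forces x4 = False.
In (NOT x3 OR x4) only NOT x3 is left, so x3 = False.
Unit clause (NOT x2) forces x2 = False.
In (x0 OR x2) only x0 is left, so x0 = True.
Try x1 = False:
  (x1 OR x3 OR x5) forces x5 = True.
  (x4 OR NOT x5 OR x6) forces x6 = True.
  clause (NOT x0 OR NOT x5 OR NOT x6) is falsified — backtrack.
So x1 = True.
  then (NOT x1 OR x2 OR x3 OR NOT x5) forces x5 = False.
  then (x5 OR NOT x6) forces x6 = False.
All clauses satisfied.

x0=T, x1=T, x2=F, x3=F, x4=F, x5=F, x6=F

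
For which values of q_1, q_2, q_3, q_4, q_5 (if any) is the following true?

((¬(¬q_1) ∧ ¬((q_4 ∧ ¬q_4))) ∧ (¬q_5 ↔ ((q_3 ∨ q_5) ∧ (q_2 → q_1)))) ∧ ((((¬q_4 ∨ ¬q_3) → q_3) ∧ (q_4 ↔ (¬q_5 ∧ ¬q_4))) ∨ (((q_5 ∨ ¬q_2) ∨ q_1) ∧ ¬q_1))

The formula is unsatisfiable.

Case q_1 = True: the formula simplifies to (¬((q_4 ∧ ¬q_4)) ∧ (¬q_5 ↔ (q_3 ∨ q_5))) ∧ (((¬q_4 ∨ ¬q_3) → q_3) ∧ (q_4 ↔ (¬q_5 ∧ ¬q_4))).
  q_4 = True: the conjunct q_4 ↔ (¬q_5 ∧ ¬q_4) becomes True ↔ (¬q_5 ∧ False) = False.
  q_4 = False: simplifies to (¬q_5 ↔ (q_3 ∨ q_5)) ∧ (q_3 ∧ q_5).
    q_5 = True: the conjunct ¬q_5 ↔ (q_3 ∨ q_5) becomes ¬True ↔ (q_3 ∨ True) = False.
    q_5 = False: the conjunct q_5 is False.
Case q_1 = False: the conjunct ¬(¬q_1) becomes ¬(¬False) = False.
Both cases fail — unsatisfiable.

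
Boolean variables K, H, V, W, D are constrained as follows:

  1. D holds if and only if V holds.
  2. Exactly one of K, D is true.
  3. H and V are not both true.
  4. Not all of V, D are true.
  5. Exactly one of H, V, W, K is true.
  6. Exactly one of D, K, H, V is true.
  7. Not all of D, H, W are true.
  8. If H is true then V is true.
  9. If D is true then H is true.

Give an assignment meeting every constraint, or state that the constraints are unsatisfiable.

K=T, H=F, V=F, W=F, D=F

  (1) D=F, V=F — same ✓
  (2) {K, D}: 1 true — exactly one ✓
  (3) H=F, V=F — not both ✓
  (4) {V, D}: 0/2 true — not all ✓
  (5) {H, V, W, K}: 1 true — exactly one ✓
  (6) {D, K, H, V}: 1 true — exactly one ✓
  (7) {D, H, W}: 0/3 true — not all ✓
  (8) H=F ⇒ V: vacuous ✓
  (9) D=F ⇒ H: vacuous ✓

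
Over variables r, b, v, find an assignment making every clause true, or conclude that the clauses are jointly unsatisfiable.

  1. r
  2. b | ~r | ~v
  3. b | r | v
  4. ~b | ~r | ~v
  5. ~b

r = True, b = False, v = False

Unit clause (r) forces r = True.
Unit clause (~b) forces b = False.
In (b | ~r | ~v) only ~v is left, so v = False.
Check each clause:
  (r): r holds.
  (b | ~r | ~v): ~v holds.
  (b | r | v): r holds.
  (~b | ~r | ~v): ~b holds.
  (~b): ~b holds.
All clauses satisfied.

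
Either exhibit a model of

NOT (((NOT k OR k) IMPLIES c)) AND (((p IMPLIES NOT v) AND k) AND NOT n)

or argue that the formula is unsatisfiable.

n: False; v: False; p: False; k: True; c: False

  NOT (((NOT k OR k) IMPLIES c)) = True
    (NOT k OR k) IMPLIES c = False
      NOT k OR k = True
        NOT k = False
  ((p IMPLIES NOT v) AND k) AND NOT n = True
    (p IMPLIES NOT v) AND k = True
      p IMPLIES NOT v = True
        NOT v = True
    NOT n = True
Both conjuncts True, so the formula holds.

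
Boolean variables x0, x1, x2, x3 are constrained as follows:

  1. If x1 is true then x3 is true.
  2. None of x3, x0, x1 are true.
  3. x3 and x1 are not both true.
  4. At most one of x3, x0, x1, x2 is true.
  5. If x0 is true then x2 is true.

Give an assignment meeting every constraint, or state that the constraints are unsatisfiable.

x0: False; x1: False; x2: True; x3: False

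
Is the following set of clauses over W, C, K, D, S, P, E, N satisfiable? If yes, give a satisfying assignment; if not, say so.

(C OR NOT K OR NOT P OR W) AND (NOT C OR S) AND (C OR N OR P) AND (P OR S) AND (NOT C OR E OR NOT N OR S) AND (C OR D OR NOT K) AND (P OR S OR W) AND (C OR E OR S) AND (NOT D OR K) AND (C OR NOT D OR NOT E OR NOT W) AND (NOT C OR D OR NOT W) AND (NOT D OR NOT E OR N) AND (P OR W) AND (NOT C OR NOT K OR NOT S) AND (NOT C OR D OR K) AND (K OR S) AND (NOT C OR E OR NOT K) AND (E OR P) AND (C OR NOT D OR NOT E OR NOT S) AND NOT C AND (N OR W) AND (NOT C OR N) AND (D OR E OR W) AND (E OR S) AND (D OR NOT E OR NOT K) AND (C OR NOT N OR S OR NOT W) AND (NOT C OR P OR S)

Unit clause (NOT C) forces C = False.
Set W = True.
Set K = False.
  then (NOT D OR K) forces D = False.
  then (K OR S) forces S = True.
Set P = True.
Set E = False.
Set N = False.
All clauses satisfied.

W = True, C = False, K = False, D = False, S = True, P = True, E = False, N = False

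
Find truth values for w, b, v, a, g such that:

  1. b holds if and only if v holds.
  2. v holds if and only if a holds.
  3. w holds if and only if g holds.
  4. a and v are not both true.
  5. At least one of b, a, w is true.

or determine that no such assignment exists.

w = True, b = False, v = False, a = False, g = True

  (1) b=F, v=F — same ✓
  (2) v=F, a=F — same ✓
  (3) w=T, g=T — same ✓
  (4) a=F, v=F — not both ✓
  (5) {b, a, w}: 1 true — at least one ✓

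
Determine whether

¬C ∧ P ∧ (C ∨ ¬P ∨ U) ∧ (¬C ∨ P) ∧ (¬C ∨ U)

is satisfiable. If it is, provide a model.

C = False; U = True; P = True

Unit clause (¬C) forces C = False.
Unit clause (P) forces P = True.
In (C ∨ ¬P ∨ U) only U is left, so U = True.
Check each clause:
  (¬C): ¬C holds.
  (P): P holds.
  (C ∨ ¬P ∨ U): U holds.
  (¬C ∨ P): ¬C holds.
  (¬C ∨ U): ¬C holds.
All clauses satisfied.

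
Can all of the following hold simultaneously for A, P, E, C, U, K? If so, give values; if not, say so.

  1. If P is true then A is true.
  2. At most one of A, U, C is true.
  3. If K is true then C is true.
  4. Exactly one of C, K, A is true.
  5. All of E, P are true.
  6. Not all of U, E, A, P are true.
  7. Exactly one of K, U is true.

UNSATISFIABLE

Case P = True:
  (1) with P=T forces A = True.
  (2) with A=T forces U = False.
  (2) with A=T forces C = False.
  (3) with C=F forces K = False.
  Constraint (7) is violated (K=F, U=F) — contradiction.
Case P = False:
  Constraint (5) is violated (P=F) — contradiction.
Both cases fail — unsatisfiable.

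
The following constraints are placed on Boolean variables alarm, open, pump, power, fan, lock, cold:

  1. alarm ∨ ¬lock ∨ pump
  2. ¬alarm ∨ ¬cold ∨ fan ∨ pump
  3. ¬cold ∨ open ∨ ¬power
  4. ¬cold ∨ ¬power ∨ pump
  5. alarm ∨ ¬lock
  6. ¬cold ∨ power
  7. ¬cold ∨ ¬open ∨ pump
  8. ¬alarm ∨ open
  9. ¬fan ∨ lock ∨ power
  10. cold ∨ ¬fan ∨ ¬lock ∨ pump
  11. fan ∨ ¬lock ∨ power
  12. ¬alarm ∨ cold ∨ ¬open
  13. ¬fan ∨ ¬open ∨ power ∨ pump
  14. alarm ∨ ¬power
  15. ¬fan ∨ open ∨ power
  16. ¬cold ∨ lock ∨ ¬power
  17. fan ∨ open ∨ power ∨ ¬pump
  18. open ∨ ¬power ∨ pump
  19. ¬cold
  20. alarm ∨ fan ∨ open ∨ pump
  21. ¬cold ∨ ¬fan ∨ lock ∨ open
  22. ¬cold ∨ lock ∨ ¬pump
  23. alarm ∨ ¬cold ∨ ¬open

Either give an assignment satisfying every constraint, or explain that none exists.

alarm=F, open=T, pump=F, power=F, fan=F, lock=F, cold=F

Unit clause (¬cold) forces cold = False.
Try alarm = True:
  (¬alarm ∨ open) forces open = True.
  clause (¬alarm ∨ cold ∨ ¬open) is falsified — backtrack.
So alarm = False.
  then (alarm ∨ ¬lock) forces lock = False.
  then (alarm ∨ ¬power) forces power = False.
  then (¬fan ∨ lock ∨ power) forces fan = False.
Set open = True.
Set pump = False.
All clauses satisfied.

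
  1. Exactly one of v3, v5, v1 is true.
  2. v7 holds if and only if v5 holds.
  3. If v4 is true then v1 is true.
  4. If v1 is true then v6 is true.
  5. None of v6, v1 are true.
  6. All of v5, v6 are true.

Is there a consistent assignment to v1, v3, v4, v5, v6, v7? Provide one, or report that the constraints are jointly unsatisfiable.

The formula is unsatisfiable.

Case v6 = True:
  Constraint (5) is violated (v6=T) — contradiction.
Case v6 = False:
  Constraint (6) is violated (v6=F) — contradiction.
Both cases fail — unsatisfiable.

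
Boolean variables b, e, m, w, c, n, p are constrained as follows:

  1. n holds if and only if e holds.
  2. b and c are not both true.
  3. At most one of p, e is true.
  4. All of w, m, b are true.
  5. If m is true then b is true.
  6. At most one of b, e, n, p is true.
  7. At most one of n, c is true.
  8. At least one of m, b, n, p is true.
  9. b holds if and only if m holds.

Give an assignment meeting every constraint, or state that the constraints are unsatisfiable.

b = True, e = False, m = True, w = True, c = False, n = False, p = False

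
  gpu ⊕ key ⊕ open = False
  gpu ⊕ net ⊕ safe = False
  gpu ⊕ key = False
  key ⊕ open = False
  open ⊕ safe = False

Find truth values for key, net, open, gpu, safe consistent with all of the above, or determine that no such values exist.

key = False, net = False, open = False, gpu = False, safe = False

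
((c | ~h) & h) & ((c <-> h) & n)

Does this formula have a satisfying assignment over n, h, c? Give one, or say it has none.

n=T; h=T; c=T

  (c | ~h) & h = True
    c | ~h = True
      ~h = False
  (c <-> h) & n = True
    c <-> h = True
Both conjuncts True, so the formula holds.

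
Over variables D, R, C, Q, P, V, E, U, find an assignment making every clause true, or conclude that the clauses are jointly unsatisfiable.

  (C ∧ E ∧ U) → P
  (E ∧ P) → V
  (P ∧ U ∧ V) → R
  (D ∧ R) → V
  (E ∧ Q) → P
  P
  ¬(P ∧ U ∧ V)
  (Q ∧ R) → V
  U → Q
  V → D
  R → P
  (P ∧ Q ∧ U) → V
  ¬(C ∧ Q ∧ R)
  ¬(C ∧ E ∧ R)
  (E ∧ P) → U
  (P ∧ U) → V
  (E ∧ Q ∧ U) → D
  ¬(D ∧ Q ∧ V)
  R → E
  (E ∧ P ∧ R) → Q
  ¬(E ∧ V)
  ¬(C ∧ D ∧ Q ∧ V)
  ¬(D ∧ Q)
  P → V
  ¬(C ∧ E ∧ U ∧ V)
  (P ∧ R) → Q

Unit clause (P) forces P = True.
In (¬P ∨ V) only V is left, so V = True.
In (D ∨ ¬V) only D is left, so D = True.
In (¬P ∨ ¬U ∨ ¬V) only ¬U is left, so U = False.
In (¬D ∨ ¬Q) only ¬Q is left, so Q = False.
In (¬E ∨ ¬V) only ¬E is left, so E = False.
In (¬P ∨ Q ∨ ¬R) only ¬R is left, so R = False.
Set C = False.
All clauses satisfied.

D = True, R = False, C = False, Q = False, P = True, V = True, E = False, U = False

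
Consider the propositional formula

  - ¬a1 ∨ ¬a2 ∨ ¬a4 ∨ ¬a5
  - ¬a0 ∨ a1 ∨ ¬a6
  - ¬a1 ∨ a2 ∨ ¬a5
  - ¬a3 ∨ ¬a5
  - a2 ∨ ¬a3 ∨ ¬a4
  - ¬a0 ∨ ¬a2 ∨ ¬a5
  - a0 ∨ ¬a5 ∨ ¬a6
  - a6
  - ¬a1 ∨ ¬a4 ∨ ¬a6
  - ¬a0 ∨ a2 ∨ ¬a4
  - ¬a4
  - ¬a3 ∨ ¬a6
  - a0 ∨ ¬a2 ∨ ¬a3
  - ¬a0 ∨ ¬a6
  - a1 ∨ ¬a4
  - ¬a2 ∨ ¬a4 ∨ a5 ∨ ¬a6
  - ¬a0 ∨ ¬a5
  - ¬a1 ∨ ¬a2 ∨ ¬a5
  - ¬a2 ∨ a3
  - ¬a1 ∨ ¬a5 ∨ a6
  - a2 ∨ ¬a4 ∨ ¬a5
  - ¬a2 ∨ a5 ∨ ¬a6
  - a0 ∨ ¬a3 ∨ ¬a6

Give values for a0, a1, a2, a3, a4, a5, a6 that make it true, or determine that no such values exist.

Unit clause (a6) forces a6 = True.
Unit clause (¬a4) forces a4 = False.
In (¬a3 ∨ ¬a6) only ¬a3 is left, so a3 = False.
In (¬a0 ∨ ¬a6) only ¬a0 is left, so a0 = False.
In (¬a2 ∨ a3) only ¬a2 is left, so a2 = False.
In (a0 ∨ ¬a5 ∨ ¬a6) only ¬a5 is left, so a5 = False.
Set a1 = False.
All clauses satisfied.

a0 = False; a1 = False; a2 = False; a3 = False; a4 = False; a5 = False; a6 = True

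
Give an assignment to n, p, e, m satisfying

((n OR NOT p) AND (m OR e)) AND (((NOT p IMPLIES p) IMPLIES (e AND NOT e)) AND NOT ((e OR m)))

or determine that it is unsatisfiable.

UNSATISFIABLE

Case e = True: the conjunct NOT ((e OR m)) becomes NOT ((True OR m)) = False.
Case e = False: the formula simplifies to ((n OR NOT p) AND m) AND (NOT ((NOT p IMPLIES p)) AND NOT m).
  m = True: the conjunct NOT m is False.
  m = False: the conjunct m is False.
Both cases fail — unsatisfiable.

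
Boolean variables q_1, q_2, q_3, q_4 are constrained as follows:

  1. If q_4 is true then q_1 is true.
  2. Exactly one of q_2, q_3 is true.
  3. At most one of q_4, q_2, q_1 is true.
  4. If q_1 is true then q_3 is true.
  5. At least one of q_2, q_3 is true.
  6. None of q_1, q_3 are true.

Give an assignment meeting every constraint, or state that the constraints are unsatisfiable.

q_1=F; q_2=T; q_3=F; q_4=F

  (1) q_4=F ⇒ q_1: vacuous ✓
  (2) {q_2, q_3}: 1 true — exactly one ✓
  (3) {q_4, q_2, q_1}: 1 true — at most one ✓
  (4) q_1=F ⇒ q_3: vacuous ✓
  (5) {q_2, q_3}: 1 true — at least one ✓
  (6) {q_1, q_3}: 0 true — none ✓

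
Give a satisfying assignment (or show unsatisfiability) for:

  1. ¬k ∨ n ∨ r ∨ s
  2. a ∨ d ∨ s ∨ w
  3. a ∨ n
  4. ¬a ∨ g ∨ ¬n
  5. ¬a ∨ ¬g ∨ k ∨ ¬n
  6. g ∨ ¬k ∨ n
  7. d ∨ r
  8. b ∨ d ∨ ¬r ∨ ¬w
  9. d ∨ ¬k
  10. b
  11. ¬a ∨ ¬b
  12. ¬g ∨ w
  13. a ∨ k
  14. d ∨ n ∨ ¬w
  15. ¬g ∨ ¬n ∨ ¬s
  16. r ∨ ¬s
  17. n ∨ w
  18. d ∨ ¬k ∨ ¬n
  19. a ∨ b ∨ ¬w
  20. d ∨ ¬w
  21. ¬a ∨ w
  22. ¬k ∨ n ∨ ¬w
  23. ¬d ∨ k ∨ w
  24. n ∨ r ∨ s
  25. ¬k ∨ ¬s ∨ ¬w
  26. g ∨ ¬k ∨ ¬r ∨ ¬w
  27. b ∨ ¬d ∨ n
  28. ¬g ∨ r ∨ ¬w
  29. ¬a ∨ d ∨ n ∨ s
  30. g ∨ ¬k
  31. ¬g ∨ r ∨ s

k = True; w = True; n = True; g = True; r = True; d = True; a = False; b = True; s = False

Unit clause (b) forces b = True.
In (¬a ∨ ¬b) only ¬a is left, so a = False.
In (a ∨ k) only k is left, so k = True.
In (g ∨ ¬k) only g is left, so g = True.
In (a ∨ n) only n is left, so n = True.
In (d ∨ ¬k) only d is left, so d = True.
In (¬g ∨ w) only w is left, so w = True.
In (¬g ∨ ¬n ∨ ¬s) only ¬s is left, so s = False.
In (¬g ∨ r ∨ ¬w) only r is left, so r = True.
All clauses satisfied.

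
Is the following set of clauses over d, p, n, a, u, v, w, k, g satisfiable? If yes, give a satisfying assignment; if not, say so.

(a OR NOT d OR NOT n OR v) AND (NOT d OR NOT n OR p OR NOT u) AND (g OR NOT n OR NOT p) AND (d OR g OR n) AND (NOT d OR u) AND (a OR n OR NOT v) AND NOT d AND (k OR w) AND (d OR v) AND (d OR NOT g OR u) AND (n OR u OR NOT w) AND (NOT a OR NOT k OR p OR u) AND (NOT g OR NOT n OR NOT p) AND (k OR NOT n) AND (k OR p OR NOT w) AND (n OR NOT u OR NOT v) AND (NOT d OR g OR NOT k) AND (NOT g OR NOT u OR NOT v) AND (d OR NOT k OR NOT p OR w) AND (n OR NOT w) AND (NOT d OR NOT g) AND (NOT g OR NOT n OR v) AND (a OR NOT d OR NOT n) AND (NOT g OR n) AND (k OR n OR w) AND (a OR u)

d: False, p: False, n: True, a: True, u: True, v: True, w: True, k: True, g: False

Unit clause (NOT d) forces d = False.
In (d OR v) only v is left, so v = True.
Set p = False.
Set n = True.
  then (k OR NOT n) forces k = True.
Set a = True.
  then (NOT a OR NOT k OR p OR u) forces u = True.
  then (NOT g OR NOT u OR NOT v) forces g = False.
Set w = True.
All clauses satisfied.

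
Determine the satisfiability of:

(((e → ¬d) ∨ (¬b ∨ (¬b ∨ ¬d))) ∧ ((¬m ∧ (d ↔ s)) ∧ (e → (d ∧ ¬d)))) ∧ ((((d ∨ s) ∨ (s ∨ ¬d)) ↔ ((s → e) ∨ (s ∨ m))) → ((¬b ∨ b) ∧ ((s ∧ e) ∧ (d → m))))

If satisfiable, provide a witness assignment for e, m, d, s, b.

Case m = True: the conjunct ¬m is False.
Case m = False: the formula simplifies to (((e → ¬d) ∨ (¬b ∨ (¬b ∨ ¬d))) ∧ ((d ↔ s) ∧ (e → (d ∧ ¬d)))) ∧ ((((d ∨ s) ∨ (s ∨ ¬d)) ↔ ((s → e) ∨ s)) → ((¬b ∨ b) ∧ ((s ∧ e) ∧ ¬d))).
  d = True: simplifies to ((¬e ∨ (¬b ∨ ¬b)) ∧ (s ∧ ¬e)) ∧ ¬(((s → e) ∨ s)).
    s = True: the conjunct ¬(((s → e) ∨ s)) becomes ¬((e ∨ True)) = False.
    s = False: the conjunct s is False.
  d = False: simplifies to (¬s ∧ ¬e) ∧ (((s → e) ∨ s) → ((¬b ∨ b) ∧ (s ∧ e))).
    s = True: the conjunct ¬s is False.
    s = False: the conjunct ((s → e) ∨ s) → ((¬b ∨ b) ∧ (s ∧ e)) becomes (True ∨ False) → ((¬b ∨ b) ∧ False) = False.
Both cases fail — unsatisfiable.

No satisfying assignment exists.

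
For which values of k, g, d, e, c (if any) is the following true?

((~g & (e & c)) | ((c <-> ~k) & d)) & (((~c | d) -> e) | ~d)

k=T, g=T, d=T, e=T, c=F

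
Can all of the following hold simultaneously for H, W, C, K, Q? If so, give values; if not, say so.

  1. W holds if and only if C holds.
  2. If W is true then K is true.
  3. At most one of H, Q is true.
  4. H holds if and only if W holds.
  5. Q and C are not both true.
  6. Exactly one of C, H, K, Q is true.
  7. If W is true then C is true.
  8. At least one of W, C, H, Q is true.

H = False, W = False, C = False, K = False, Q = True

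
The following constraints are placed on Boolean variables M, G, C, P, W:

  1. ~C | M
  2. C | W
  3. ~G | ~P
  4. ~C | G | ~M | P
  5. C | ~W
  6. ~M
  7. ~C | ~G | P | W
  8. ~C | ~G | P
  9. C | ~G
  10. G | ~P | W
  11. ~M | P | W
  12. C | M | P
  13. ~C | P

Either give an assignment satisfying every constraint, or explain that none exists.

No satisfying assignment exists.

Case M = True:
  Clause (~M) is falsified — contradiction.
Case M = False:
  (~C | M) forces C = False.
  (C | W) forces W = True.
  Clause (C | ~W) is falsified — contradiction.
Both cases fail, so the formula is unsatisfiable.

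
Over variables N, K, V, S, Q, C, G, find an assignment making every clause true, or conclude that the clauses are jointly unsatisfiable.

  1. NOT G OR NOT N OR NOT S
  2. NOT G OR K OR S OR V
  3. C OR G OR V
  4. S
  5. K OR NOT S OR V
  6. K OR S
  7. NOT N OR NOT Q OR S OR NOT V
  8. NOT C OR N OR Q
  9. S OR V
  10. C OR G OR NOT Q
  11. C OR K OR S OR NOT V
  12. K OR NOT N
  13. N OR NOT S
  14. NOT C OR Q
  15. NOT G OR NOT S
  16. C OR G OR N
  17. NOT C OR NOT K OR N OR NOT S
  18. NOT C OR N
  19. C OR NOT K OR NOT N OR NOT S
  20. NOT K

Case K = True:
  Clause (NOT K) is falsified — contradiction.
Case K = False:
  (S) forces S = True.
  (K OR NOT S OR V) forces V = True.
  (K OR NOT N) forces N = False.
  Clause (N OR NOT S) is falsified — contradiction.
Both cases fail, so the formula is unsatisfiable.

Unsatisfiable — no assignment works.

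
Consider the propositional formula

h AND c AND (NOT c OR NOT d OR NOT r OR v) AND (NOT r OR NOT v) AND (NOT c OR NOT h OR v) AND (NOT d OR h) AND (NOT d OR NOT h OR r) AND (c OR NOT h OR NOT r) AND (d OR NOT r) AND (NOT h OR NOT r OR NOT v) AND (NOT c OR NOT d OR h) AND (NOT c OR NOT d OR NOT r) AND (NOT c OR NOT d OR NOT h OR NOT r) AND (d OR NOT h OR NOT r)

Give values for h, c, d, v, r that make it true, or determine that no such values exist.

Unit clause (h) forces h = True.
Unit clause (c) forces c = True.
In (NOT c OR NOT h OR v) only v is left, so v = True.
In (NOT h OR NOT r OR NOT v) only NOT r is left, so r = False.
In (NOT d OR NOT h OR r) only NOT d is left, so d = False.
All clauses satisfied.

h: True, c: True, d: False, v: True, r: False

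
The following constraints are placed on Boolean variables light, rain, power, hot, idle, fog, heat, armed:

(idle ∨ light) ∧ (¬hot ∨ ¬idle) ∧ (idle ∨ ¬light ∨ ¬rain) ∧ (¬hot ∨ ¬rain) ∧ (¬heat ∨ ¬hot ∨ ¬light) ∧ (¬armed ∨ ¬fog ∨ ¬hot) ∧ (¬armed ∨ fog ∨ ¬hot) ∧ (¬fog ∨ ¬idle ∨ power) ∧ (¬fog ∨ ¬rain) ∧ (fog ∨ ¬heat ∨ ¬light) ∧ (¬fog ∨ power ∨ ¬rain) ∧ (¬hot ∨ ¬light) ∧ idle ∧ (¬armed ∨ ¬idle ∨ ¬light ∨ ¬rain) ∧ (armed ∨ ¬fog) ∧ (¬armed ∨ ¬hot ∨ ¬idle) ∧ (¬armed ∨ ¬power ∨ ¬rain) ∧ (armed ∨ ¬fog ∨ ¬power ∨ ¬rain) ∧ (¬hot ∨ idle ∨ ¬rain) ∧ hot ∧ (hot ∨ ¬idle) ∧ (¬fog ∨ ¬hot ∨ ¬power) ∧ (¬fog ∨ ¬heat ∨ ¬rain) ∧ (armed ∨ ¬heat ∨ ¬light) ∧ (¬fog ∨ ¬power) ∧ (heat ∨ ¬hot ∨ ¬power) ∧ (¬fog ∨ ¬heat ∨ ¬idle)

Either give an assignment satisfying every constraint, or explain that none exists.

Case hot = True:
  (¬hot ∨ ¬idle) forces idle = False.
  Clause (idle) is falsified — contradiction.
Case hot = False:
  Clause (hot) is falsified — contradiction.
Both cases fail, so the formula is unsatisfiable.

Unsatisfiable — no assignment works.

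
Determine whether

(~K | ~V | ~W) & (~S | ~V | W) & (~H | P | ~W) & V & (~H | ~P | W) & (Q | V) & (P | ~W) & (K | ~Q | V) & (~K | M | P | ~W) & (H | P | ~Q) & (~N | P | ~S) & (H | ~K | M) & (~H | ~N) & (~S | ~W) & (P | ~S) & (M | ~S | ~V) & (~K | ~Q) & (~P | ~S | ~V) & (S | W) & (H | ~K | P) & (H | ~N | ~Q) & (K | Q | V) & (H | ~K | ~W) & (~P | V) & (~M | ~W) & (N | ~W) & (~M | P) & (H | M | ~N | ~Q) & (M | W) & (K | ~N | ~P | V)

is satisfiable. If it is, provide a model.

Unit clause (V) forces V = True.
Try K = True:
  (~K | ~V | ~W) forces W = False.
  (~S | ~V | W) forces S = False.
  clause (S | W) is falsified — backtrack.
So K = False.
Set S = False.
  then (S | W) forces W = True.
  then (~M | ~W) forces M = False.
  then (N | ~W) forces N = True.
  then (P | ~W) forces P = True.
  then (~H | ~N) forces H = False.
  then (H | ~N | ~Q) forces Q = False.
All clauses satisfied.

K = False, S = False, P = True, Q = False, M = False, H = False, N = True, W = True, V = True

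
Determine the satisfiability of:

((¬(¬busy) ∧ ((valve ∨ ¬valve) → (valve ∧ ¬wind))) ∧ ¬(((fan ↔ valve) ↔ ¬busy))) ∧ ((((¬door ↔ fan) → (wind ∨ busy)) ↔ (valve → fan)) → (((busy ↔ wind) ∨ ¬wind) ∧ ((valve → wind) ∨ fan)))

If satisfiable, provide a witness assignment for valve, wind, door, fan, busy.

valve = True, wind = False, door = True, fan = True, busy = True

  (¬(¬busy) ∧ ((valve ∨ ¬valve) → (valve ∧ ¬wind))) ∧ ¬(((fan ↔ valve) ↔ ¬busy)) = True
    ¬(¬busy) ∧ ((valve ∨ ¬valve) → (valve ∧ ¬wind)) = True
      ¬(¬busy) = True
        ¬busy = False
      (valve ∨ ¬valve) → (valve ∧ ¬wind) = True
        valve ∨ ¬valve = True
          ¬valve = False
        valve ∧ ¬wind = True
          ¬wind = True
    ¬(((fan ↔ valve) ↔ ¬busy)) = True
      (fan ↔ valve) ↔ ¬busy = False
        fan ↔ valve = True
        ¬busy = False
  (((¬door ↔ fan) → (wind ∨ busy)) ↔ (valve → fan)) → (((busy ↔ wind) ∨ ¬wind) ∧ ((valve → wind) ∨ fan)) = True
    ((¬door ↔ fan) → (wind ∨ busy)) ↔ (valve → fan) = True
      (¬door ↔ fan) → (wind ∨ busy) = True
        ¬door ↔ fan = False
          ¬door = False
        wind ∨ busy = True
      valve → fan = True
    ((busy ↔ wind) ∨ ¬wind) ∧ ((valve → wind) ∨ fan) = True
      (busy ↔ wind) ∨ ¬wind = True
        busy ↔ wind = False
        ¬wind = True
      (valve → wind) ∨ fan = True
        valve → wind = False
Both conjuncts True, so the formula holds.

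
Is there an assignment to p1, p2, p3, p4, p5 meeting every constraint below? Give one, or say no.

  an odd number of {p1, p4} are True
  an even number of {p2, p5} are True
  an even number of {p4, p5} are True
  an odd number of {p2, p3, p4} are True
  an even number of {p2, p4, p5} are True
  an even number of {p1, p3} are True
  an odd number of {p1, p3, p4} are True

Adding constraints 1, 2, 3, 4, 7 mod 2: every variable appears an even number of times on the left, so the left side is 0.
But the right sides sum to 1 (mod 2). 0 ≠ 1 — the system is inconsistent.

Unsatisfiable — no assignment works.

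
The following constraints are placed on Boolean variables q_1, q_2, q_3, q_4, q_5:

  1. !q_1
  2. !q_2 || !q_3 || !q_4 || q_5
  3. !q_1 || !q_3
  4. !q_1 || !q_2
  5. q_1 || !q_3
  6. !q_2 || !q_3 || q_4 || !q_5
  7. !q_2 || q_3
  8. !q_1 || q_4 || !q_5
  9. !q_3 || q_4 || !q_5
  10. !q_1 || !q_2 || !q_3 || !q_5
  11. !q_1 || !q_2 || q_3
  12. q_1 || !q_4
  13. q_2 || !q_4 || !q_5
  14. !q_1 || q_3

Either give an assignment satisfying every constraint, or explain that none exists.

q_1 = False, q_2 = False, q_3 = False, q_4 = False, q_5 = False

Unit clause (!q_1) forces q_1 = False.
In (q_1 || !q_3) only !q_3 is left, so q_3 = False.
In (!q_2 || q_3) only !q_2 is left, so q_2 = False.
In (q_1 || !q_4) only !q_4 is left, so q_4 = False.
Set q_5 = False.
All clauses satisfied.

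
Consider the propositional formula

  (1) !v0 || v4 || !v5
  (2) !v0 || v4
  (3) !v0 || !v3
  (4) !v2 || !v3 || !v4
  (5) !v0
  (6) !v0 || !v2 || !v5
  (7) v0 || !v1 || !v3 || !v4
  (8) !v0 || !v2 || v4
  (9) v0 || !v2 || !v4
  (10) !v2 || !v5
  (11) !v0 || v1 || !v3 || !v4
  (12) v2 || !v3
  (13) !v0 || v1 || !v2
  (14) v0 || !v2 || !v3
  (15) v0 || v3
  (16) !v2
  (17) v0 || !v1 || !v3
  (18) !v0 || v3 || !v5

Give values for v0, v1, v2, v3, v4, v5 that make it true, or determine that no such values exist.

Unsatisfiable — no assignment works.

Case v0 = True:
  Clause (!v0) is falsified — contradiction.
Case v0 = False:
  (v0 || v3) forces v3 = True.
  (v2 || !v3) forces v2 = True.
  Clause (v0 || !v2 || !v3) is falsified — contradiction.
Both cases fail, so the formula is unsatisfiable.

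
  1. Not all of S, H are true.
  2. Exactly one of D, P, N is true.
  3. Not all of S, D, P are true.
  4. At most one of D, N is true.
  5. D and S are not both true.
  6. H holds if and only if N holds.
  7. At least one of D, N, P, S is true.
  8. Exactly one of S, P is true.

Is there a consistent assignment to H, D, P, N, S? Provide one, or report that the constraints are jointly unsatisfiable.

H = False, D = False, P = True, N = False, S = False

  (1) {S, H}: 0/2 true — not all ✓
  (2) {D, P, N}: 1 true — exactly one ✓
  (3) {S, D, P}: 1/3 true — not all ✓
  (4) {D, N}: 0 true — at most one ✓
  (5) D=F, S=F — not both ✓
  (6) H=F, N=F — same ✓
  (7) {D, N, P, S}: 1 true — at least one ✓
  (8) {S, P}: 1 true — exactly one ✓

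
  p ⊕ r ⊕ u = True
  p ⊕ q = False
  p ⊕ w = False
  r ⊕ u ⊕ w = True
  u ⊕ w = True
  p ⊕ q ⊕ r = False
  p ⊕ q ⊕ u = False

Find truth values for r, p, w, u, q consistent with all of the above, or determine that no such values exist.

r = False; p = True; w = True; u = False; q = True

p ⊕ r ⊕ u = T ⊕ F ⊕ F = True ✓
p ⊕ q = T ⊕ T = False ✓
p ⊕ w = T ⊕ T = False ✓
r ⊕ u ⊕ w = F ⊕ F ⊕ T = True ✓
u ⊕ w = F ⊕ T = True ✓
p ⊕ q ⊕ r = T ⊕ T ⊕ F = False ✓
p ⊕ q ⊕ u = T ⊕ T ⊕ F = False ✓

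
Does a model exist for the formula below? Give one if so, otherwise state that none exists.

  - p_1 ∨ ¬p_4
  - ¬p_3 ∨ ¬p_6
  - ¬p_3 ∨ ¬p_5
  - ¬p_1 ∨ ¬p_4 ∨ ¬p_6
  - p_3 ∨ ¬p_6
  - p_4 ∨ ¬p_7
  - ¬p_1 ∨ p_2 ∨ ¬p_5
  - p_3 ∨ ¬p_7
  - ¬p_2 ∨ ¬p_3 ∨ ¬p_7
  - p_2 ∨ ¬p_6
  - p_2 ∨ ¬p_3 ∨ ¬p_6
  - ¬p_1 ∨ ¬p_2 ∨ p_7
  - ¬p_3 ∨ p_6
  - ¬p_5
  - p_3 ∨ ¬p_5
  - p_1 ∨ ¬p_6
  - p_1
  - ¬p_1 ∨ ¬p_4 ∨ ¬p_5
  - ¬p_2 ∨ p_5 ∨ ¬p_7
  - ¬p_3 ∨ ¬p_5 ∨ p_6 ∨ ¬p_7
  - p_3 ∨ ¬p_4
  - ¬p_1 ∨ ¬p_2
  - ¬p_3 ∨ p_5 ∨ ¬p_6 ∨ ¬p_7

p_1: True, p_2: False, p_3: False, p_4: False, p_5: False, p_6: False, p_7: False

Unit clause (¬p_5) forces p_5 = False.
Unit clause (p_1) forces p_1 = True.
In (¬p_1 ∨ ¬p_2) only ¬p_2 is left, so p_2 = False.
In (p_2 ∨ ¬p_6) only ¬p_6 is left, so p_6 = False.
In (¬p_3 ∨ p_6) only ¬p_3 is left, so p_3 = False.
In (p_3 ∨ ¬p_4) only ¬p_4 is left, so p_4 = False.
In (p_4 ∨ ¬p_7) only ¬p_7 is left, so p_7 = False.
All clauses satisfied.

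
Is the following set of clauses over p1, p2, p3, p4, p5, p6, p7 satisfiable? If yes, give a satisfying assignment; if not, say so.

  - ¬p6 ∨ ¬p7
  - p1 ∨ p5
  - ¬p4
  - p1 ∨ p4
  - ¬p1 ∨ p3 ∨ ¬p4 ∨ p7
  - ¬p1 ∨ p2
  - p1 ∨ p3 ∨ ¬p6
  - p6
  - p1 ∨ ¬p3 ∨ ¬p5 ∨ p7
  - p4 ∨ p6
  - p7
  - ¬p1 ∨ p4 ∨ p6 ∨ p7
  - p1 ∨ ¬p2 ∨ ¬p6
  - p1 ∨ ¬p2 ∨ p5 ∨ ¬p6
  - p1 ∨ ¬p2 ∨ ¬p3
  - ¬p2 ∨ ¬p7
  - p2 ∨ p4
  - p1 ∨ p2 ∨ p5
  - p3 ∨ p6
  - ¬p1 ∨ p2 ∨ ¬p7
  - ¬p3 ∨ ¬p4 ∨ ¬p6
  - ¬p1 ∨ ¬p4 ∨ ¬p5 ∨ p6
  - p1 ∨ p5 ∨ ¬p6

The formula is unsatisfiable.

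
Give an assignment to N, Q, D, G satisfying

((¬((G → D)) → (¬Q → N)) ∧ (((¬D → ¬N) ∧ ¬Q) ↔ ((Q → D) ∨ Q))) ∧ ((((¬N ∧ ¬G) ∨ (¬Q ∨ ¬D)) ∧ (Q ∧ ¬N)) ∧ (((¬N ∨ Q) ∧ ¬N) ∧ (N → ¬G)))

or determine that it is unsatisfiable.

Case Q = True: the conjunct ((¬D → ¬N) ∧ ¬Q) ↔ ((Q → D) ∨ Q) becomes ((¬D → ¬N) ∧ False) ↔ (D ∨ True) = False.
Case Q = False: the conjunct Q is False.
Both cases fail — unsatisfiable.

No satisfying assignment exists.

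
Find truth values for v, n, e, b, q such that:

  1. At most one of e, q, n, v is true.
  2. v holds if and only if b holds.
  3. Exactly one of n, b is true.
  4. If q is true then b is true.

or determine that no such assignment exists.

v: False; n: True; e: False; b: False; q: False

  (1) {e, q, n, v}: 1 true — at most one ✓
  (2) v=F, b=F — same ✓
  (3) {n, b}: 1 true — exactly one ✓
  (4) q=F ⇒ b: vacuous ✓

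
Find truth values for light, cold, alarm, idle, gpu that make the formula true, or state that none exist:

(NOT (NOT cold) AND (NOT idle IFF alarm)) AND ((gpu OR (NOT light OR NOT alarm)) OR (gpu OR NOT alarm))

light = False, cold = True, alarm = False, idle = True, gpu = True

  NOT (NOT cold) AND (NOT idle IFF alarm) = True
    NOT (NOT cold) = True
      NOT cold = False
    NOT idle IFF alarm = True
      NOT idle = False
  (gpu OR (NOT light OR NOT alarm)) OR (gpu OR NOT alarm) = True
    gpu OR (NOT light OR NOT alarm) = True
      NOT light OR NOT alarm = True
        NOT light = True
        NOT alarm = True
    gpu OR NOT alarm = True
      NOT alarm = True
Both conjuncts True, so the formula holds.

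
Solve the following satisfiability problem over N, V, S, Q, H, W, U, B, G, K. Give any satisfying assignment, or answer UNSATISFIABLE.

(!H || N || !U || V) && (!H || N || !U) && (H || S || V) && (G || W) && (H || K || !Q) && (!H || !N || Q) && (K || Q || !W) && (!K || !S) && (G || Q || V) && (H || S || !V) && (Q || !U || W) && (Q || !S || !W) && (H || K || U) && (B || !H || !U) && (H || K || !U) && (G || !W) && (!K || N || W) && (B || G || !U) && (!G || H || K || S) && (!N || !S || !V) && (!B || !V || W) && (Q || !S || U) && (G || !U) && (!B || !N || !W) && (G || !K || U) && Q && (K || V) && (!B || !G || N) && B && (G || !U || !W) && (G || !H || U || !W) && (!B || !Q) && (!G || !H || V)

Case Q = True:
  (B) forces B = True.
  Clause (!B || !Q) is falsified — contradiction.
Case Q = False:
  Clause (Q) is falsified — contradiction.
Both cases fail, so the formula is unsatisfiable.

Unsatisfiable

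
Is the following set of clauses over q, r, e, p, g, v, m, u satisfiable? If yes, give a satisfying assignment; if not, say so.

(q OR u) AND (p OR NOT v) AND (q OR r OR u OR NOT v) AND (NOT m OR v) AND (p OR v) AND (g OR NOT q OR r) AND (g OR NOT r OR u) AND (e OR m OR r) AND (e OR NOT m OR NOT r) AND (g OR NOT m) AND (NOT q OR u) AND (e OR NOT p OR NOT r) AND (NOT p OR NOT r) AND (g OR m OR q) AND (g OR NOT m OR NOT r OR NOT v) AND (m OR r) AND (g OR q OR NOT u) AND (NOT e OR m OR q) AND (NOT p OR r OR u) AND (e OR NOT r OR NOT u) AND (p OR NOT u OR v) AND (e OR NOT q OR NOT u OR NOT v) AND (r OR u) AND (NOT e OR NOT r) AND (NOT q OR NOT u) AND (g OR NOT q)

q = False, r = False, e = False, p = True, g = True, v = True, m = True, u = True

Try q = True:
  (NOT q OR u) forces u = True.
  clause (NOT q OR NOT u) is falsified — backtrack.
So q = False.
  then (q OR u) forces u = True.
  then (g OR q OR NOT u) forces g = True.
Set r = False.
  then (m OR r) forces m = True.
  then (NOT m OR v) forces v = True.
  then (p OR NOT v) forces p = True.
Set e = False.
All clauses satisfied.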